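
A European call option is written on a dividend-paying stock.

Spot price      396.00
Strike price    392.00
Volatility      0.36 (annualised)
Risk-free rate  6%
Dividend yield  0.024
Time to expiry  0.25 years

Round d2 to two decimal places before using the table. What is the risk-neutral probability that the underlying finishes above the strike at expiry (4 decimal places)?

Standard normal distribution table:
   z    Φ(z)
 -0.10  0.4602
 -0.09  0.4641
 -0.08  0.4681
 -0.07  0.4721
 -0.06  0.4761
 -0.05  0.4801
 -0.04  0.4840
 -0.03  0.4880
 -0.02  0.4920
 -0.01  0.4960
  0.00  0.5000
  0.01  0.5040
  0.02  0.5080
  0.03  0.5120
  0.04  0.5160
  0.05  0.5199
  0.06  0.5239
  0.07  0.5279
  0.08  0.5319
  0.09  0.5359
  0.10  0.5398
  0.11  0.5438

0.5080

T = 0.25;  σ√T = 0.1800
d₁ = [ln(396/392) + (0.06 − 0.024 + 0.36²/2)·0.25] / 0.1800 = [0.0102 + 0.0252] / 0.1800 = 0.1964 ⇒ 0.20
d₂ = d₁ − σ√T = 0.1964 − 0.1800 = 0.0164 ⇒ 0.02
Risk-neutral Pr[S_T > K] = N(d₂) = N(0.02) = 0.5080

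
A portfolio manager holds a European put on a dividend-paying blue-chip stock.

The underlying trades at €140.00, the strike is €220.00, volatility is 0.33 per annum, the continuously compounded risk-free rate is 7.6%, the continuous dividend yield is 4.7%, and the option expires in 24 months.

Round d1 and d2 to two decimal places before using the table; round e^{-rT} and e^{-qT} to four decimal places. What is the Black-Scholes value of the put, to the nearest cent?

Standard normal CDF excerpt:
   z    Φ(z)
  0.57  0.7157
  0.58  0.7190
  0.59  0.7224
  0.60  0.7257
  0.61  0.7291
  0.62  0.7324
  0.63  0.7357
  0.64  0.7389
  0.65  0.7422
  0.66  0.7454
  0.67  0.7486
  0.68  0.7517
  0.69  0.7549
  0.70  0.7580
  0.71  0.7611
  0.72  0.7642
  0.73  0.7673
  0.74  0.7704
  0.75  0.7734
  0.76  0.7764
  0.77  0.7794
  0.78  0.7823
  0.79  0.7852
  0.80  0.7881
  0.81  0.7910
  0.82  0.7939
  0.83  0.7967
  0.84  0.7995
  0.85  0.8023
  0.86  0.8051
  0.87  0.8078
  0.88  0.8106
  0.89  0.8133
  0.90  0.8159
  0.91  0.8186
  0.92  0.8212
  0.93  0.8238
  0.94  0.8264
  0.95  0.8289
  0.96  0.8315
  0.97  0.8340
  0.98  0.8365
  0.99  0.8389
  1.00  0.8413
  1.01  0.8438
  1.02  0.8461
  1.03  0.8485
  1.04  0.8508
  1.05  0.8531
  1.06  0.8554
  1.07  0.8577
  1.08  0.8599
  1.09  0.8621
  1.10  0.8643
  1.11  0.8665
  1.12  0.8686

σ√T = 0.33 × 1.4142 = 0.4667
d₁ = [ln(140/220) + (0.076 − 0.047 + ½·0.33²)·2] / (σ√T) = (-0.4520 + 0.1669) / 0.4667 = -0.6109 → -0.61
d₂ = -0.6109 − 0.4667 = -1.0776 → -1.08
e^(−qT) = e^(−0.047·2) = 0.9103;  e^(−rT) = e^(−0.076·2) = 0.8590
P = 220·0.8590·N(1.08) − 140·0.9103·N(0.61) = 220·0.8590·0.8599 − 140·0.9103·0.7291 = 162.5039 − 92.9180 = 69.5859

€69.59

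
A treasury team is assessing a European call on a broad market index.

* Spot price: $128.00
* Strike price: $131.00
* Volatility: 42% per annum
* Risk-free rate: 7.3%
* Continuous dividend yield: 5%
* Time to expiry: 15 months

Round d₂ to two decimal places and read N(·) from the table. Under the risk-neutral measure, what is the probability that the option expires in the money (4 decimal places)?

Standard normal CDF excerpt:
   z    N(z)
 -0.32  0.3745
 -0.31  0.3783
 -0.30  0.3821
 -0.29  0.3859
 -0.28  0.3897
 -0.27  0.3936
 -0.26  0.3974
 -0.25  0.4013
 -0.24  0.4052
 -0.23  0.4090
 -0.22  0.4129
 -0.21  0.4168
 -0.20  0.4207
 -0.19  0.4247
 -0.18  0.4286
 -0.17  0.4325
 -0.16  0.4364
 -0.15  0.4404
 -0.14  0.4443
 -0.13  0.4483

0.4129

σ√T = 0.42·√1.25 = 0.4696
d₁ = [ln(128/131) + (0.073 − 0.05 + 0.42²/2)·1.25] / 0.4696 = [-0.0232 + 0.1390] / 0.4696 = 0.2467 ≈ 0.25
d₂ = d₁ − σ√T = 0.2467 − 0.4696 = -0.2229 ≈ -0.22
Risk-neutral Pr[S_T > K] = N(d₂) = N(-0.22) = 0.4129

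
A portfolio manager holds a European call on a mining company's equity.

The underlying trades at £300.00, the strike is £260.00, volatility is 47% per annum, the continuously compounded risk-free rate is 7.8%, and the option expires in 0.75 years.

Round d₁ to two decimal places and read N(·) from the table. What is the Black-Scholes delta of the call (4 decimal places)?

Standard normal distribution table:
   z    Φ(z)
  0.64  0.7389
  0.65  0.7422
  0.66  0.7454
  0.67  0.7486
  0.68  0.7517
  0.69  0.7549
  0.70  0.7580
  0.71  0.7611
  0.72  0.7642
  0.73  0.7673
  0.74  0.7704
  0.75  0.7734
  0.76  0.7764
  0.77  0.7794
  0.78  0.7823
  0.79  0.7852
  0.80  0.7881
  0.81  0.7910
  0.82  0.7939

0.7580

T = 0.75;  σ√T = 0.4070
d₁ = [ln(300/260) + (0.078 + 0.47²/2)·0.75] / 0.4070 = [0.1431 + 0.1413] / 0.4070 = 0.6988 ≈ 0.70
N(d₁) = N(0.70) = 0.7580
Δ_call = N(d₁) = 0.7580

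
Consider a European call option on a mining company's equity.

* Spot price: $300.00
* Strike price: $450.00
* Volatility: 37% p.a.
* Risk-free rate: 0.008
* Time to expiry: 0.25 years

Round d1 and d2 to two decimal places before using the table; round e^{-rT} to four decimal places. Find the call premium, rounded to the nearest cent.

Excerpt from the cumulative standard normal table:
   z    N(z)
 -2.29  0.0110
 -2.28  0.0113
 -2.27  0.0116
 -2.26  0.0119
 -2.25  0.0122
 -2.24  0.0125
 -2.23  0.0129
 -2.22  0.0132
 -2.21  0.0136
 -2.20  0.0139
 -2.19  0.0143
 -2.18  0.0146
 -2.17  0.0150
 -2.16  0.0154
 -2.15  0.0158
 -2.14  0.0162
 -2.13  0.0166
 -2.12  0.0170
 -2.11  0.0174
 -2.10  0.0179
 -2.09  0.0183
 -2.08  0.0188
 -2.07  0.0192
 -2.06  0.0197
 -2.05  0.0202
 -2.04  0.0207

σ√T = 0.37 × 0.5000 = 0.1850
d₁ = [ln(300/450) + (0.008 + 0.37²/2)·0.25] / 0.1850 = [-0.4055 + 0.0191] / 0.1850 = -2.0884 ≈ -2.09
d₂ = d₁ − σ√T = -2.0884 − 0.1850 = -2.2734 ≈ -2.27
exp(−rT) = exp(−0.008·0.25) = 0.9980
N(d₁) = N(-2.09) = 0.0183;  N(d₂) = N(-2.27) = 0.0116
C = 300·0.0183 − 450·0.9980·0.0116 = 5.4900 − 5.2096 = 0.2804

$0.28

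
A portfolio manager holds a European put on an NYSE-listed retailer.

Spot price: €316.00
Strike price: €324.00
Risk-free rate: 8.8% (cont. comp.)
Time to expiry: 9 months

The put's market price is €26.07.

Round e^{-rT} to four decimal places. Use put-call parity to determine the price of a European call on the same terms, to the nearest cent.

e^(−rT) = e^(−0.088·0.75) = 0.9361
Put-call parity: C − P = S − K·e^(−rT) = 316 − 324·0.9361 = 316 − 303.2964 = 12.7036
C = P + (C − P) = 26.07 + (12.7036) = 38.7736

€38.77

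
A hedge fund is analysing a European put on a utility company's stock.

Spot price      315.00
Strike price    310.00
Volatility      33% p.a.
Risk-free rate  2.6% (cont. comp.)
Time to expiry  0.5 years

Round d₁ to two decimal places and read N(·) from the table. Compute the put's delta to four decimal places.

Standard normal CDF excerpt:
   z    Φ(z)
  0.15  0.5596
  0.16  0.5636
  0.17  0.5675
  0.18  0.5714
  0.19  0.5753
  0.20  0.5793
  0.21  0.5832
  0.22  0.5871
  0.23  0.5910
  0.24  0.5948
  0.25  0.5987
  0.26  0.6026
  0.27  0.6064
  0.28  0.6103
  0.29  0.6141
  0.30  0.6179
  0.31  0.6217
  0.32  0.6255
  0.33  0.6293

-0.4052

σ√T = 0.33 × 0.7071 = 0.2333
d₁ = [ln(315/310) + (0.026 + 0.33²/2)·0.5] / 0.2333 = [0.0160 + 0.0402] / 0.2333 = 0.2410 ≈ 0.24
N(d₁) = N(0.24) = 0.5948
Δ_put = N(d₁) − 1 = 0.5948 − 1 = -0.4052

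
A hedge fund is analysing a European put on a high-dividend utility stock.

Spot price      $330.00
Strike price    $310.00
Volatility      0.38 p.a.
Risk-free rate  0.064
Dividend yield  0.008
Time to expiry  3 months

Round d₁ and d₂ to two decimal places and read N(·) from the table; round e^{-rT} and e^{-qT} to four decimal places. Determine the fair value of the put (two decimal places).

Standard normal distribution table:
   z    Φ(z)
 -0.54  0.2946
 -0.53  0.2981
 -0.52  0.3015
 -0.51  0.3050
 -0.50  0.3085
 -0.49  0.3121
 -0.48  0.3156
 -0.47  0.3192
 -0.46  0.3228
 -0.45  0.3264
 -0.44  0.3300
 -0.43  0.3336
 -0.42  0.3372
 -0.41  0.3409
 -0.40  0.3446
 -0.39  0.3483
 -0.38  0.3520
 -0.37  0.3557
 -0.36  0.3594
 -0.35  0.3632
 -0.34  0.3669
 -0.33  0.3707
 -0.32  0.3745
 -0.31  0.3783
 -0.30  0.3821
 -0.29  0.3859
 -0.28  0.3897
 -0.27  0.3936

$13.81

T = 0.25;  σ√T = 0.1900
ln(S/K) + (r − q + σ²/2)T = ln(330/310) + (0.064 − 0.008 + 0.38²/2)·0.25 = 0.0625 + 0.0321 = 0.0946
d₁ = 0.0946 / 0.1900 = 0.4977 ⇒ 0.50
d₂ = d₁ − σ√T = 0.4977 − 0.1900 = 0.3077 ⇒ 0.31
e^(−qT) = e^(−0.008·0.25) = 0.9980;  e^(−rT) = e^(−0.064·0.25) = 0.9841
N(−d₂) = N(-0.31) = 0.3783;  N(−d₁) = N(-0.50) = 0.3085
P = 310·0.9841·0.3783 − 330·0.9980·0.3085 = 115.4084 − 101.6014 = 13.8070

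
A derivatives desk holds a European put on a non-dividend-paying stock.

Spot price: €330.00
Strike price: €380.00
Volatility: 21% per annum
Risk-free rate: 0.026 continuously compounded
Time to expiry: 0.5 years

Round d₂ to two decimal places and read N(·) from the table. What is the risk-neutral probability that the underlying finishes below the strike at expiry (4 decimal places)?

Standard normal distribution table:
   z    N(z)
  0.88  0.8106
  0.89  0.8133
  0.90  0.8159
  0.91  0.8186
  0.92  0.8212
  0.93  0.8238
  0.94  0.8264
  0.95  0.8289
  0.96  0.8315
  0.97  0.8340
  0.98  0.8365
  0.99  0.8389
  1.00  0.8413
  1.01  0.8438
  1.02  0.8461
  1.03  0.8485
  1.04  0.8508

0.8264

σ√T = 0.21·√0.5 = 0.1485
d₁ = [ln(330/380) + (0.026 + 0.21²/2)·0.5] / 0.1485 = [-0.1411 + 0.0240] / 0.1485 = -0.7883 ⇒ -0.79
d₂ = d₁ − σ√T = -0.7883 − 0.1485 = -0.9368 ⇒ -0.94
Risk-neutral Pr[S_T < K] = N(−d₂) = N(0.94) = 0.8264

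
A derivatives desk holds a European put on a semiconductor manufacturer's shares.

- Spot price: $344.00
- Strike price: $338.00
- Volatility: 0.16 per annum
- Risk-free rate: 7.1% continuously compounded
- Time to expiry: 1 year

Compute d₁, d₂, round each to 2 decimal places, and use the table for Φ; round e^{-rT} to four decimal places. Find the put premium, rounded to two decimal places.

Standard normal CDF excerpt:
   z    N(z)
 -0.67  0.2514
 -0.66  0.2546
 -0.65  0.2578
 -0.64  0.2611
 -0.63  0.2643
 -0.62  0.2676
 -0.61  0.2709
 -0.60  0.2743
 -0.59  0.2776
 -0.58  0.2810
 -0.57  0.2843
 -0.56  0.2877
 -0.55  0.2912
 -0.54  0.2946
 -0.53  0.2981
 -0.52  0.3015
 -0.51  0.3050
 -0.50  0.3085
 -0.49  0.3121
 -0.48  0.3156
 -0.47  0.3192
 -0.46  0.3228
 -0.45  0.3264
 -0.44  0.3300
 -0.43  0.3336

σ√T = 0.16 × 1.0000 = 0.1600
d₁ = [ln(344/338) + (0.071 + ½·0.16²)·1] / (σ√T) = (0.0176 + 0.0838) / 0.1600 = 0.6337 which rounds to 0.63
d₂ = 0.6337 − 0.1600 = 0.4737 which rounds to 0.47
e^(−rT) = e^(−0.071·1) = 0.9315
N(−d₂) = N(-0.47) = 0.3192;  N(−d₁) = N(-0.63) = 0.2643
P = 338·0.9315·0.3192 − 344·0.2643 = 100.4992 − 90.9192 = 9.5800

$9.58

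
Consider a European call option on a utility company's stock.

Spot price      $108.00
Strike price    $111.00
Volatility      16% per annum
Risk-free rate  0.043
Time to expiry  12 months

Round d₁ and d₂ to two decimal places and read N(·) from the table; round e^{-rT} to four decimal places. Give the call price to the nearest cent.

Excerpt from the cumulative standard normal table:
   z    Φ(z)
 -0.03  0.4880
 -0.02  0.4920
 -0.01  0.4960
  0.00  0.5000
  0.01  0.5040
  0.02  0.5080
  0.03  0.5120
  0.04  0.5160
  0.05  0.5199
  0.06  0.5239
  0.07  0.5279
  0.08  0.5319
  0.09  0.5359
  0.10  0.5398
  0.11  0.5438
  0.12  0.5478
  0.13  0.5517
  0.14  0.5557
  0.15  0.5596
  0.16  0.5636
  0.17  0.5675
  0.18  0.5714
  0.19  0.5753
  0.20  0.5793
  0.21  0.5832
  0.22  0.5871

$7.70

σ√T = 0.16·√1 = 0.1600
ln(S/K) + (r + σ²/2)T = ln(108/111) + (0.043 + 0.16²/2)·1 = -0.0274 + 0.0558 = 0.0284
d₁ = 0.0284 / 0.1600 = 0.1775 → 0.18
d₂ = d₁ − σ√T = 0.1775 − 0.1600 = 0.0175 → 0.02
e^(−rT) = e^(−0.043·1) = 0.9579
N(d₁) = N(0.18) = 0.5714;  N(d₂) = N(0.02) = 0.5080
C = 108·0.5714 − 111·0.9579·0.5080 = 61.7112 − 54.0141 = 7.6971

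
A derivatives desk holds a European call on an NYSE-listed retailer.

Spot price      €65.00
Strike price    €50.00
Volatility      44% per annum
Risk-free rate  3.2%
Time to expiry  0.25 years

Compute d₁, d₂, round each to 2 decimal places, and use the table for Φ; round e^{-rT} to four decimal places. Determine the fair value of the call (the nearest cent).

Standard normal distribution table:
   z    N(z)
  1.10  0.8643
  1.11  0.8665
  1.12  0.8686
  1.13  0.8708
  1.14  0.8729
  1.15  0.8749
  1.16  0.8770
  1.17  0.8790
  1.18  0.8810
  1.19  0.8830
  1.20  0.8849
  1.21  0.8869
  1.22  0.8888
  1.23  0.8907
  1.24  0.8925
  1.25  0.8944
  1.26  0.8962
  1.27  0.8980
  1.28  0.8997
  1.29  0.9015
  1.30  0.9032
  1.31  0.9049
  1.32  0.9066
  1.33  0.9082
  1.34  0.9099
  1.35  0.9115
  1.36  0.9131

T = 0.25;  σ√T = 0.2200
d₁ = [ln(65/50) + (0.032 + ½·0.44²)·0.25] / (σ√T) = (0.2624 + 0.0322) / 0.2200 = 1.3389 ≈ 1.34
d₂ = 1.3389 − 0.2200 = 1.1189 ≈ 1.12
exp(−rT) = exp(−0.032·0.25) = 0.9920
N(d₁) = N(1.34) = 0.9099;  N(d₂) = N(1.12) = 0.8686
C = 65·0.9099 − 50·0.9920·0.8686 = 59.1435 − 43.0826 = 16.0609

€16.06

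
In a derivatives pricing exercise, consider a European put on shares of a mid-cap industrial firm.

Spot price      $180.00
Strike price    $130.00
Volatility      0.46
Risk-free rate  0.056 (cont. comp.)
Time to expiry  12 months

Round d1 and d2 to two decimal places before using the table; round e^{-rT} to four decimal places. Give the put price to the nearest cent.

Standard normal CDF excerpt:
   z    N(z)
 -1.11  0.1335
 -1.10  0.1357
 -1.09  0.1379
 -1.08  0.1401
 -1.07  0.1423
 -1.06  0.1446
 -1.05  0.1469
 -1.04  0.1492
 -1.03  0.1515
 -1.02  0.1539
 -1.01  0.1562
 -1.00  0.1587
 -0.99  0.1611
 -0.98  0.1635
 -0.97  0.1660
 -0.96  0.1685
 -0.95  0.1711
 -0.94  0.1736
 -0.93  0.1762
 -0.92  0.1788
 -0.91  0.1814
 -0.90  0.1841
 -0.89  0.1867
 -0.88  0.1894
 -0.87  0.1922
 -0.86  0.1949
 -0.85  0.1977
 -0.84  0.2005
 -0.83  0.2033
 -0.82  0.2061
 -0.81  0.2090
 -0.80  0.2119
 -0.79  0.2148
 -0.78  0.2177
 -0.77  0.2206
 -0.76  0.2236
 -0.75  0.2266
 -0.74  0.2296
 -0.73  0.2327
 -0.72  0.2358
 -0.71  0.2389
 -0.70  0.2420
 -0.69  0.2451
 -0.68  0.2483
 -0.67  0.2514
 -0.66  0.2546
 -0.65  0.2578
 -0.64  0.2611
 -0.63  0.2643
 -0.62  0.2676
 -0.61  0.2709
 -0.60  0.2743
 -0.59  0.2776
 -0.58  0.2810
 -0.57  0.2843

σ√T = 0.46·√1 = 0.4600
d₁ = [ln(180/130) + (0.056 + 0.46²/2)·1] / 0.4600 = [0.3254 + 0.1618] / 0.4600 = 1.0592 ⇒ 1.06
d₂ = d₁ − σ√T = 1.0592 − 0.4600 = 0.5992 ⇒ 0.60
exp(−rT) = exp(−0.056·1) = 0.9455
N(−d₂) = N(-0.60) = 0.2743;  N(−d₁) = N(-1.06) = 0.1446
P = 130·0.9455·0.2743 − 180·0.1446 = 33.7156 − 26.0280 = 7.6876

$7.69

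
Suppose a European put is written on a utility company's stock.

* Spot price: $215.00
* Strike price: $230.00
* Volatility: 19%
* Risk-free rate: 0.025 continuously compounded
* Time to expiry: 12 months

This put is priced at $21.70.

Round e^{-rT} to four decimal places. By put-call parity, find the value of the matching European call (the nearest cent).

$12.38

e^(−rT) = e^(−0.025·1) = 0.9753
Put-call parity: C − P = S − K·e^(−rT) = 215 − 230·0.9753 = 215 − 224.3190 = -9.3190
C = P + (C − P) = 21.70 + (-9.3190) = 12.3810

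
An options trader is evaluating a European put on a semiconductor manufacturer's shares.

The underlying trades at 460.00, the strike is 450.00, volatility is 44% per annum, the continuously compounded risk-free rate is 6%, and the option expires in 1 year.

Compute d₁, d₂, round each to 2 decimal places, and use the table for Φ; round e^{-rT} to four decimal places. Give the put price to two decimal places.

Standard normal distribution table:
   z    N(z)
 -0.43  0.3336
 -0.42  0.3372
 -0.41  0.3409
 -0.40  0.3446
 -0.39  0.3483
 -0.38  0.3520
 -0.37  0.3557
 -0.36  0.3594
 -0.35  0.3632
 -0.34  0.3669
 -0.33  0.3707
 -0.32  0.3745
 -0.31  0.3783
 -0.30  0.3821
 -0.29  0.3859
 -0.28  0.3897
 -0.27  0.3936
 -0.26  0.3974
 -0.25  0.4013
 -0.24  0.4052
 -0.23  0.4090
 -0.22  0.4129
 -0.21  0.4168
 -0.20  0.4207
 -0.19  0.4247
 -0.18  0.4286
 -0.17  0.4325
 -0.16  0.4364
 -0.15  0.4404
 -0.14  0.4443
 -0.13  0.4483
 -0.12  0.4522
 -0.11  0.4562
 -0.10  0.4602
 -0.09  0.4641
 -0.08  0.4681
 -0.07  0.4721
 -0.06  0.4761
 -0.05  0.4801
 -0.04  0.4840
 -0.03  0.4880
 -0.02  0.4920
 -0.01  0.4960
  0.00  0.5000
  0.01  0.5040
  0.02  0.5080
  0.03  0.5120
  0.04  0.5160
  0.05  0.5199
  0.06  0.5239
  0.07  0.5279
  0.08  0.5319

60.18

σ√T = 0.44·√1 = 0.4400
d₁ = [ln(460/450) + (0.06 + ½·0.44²)·1] / (σ√T) = (0.0220 + 0.1568) / 0.4400 = 0.4063 → 0.41
d₂ = 0.4063 − 0.4400 = -0.0337 → -0.03
e^(−rT) = e^(−0.06·1) = 0.9418
N(−d₂) = N(0.03) = 0.5120;  N(−d₁) = N(-0.41) = 0.3409
P = 450·0.9418·0.5120 − 460·0.3409 = 216.9907 − 156.8140 = 60.1767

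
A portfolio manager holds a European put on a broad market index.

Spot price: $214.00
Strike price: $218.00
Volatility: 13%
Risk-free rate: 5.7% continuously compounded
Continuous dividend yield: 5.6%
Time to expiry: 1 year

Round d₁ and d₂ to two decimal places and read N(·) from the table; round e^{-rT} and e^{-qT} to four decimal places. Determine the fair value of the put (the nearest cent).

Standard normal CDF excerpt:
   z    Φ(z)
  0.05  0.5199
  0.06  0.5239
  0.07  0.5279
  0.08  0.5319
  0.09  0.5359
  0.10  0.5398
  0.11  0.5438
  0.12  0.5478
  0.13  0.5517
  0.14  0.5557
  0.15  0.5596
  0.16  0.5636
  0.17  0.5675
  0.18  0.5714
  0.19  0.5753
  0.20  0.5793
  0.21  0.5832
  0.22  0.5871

σ√T = 0.13·√1 = 0.1300
d₁ = [ln(214/218) + (0.057 − 0.056 + ½·0.13²)·1] / (σ√T) = (-0.0185 + 0.0095) / 0.1300 = -0.0698 which rounds to -0.07
d₂ = -0.0698 − 0.1300 = -0.1998 which rounds to -0.20
exp(−qT) = exp(−0.056·1) = 0.9455;  exp(−rT) = exp(−0.057·1) = 0.9446
N(−d₂) = N(0.20) = 0.5793;  N(−d₁) = N(0.07) = 0.5279
P = 218·0.9446·0.5793 − 214·0.9455·0.5279 = 119.2911 − 106.8137 = 12.4774

$12.48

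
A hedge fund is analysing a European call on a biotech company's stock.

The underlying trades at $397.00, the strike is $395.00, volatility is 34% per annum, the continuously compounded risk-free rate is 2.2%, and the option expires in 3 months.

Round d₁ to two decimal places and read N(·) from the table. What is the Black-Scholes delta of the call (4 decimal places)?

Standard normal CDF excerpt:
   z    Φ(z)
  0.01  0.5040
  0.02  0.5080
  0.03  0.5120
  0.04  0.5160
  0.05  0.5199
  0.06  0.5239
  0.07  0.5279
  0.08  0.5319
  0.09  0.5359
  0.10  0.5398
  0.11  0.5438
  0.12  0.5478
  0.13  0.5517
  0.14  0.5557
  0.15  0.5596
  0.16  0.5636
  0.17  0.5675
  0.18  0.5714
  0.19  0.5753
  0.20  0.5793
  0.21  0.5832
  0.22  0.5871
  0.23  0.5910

0.5596

T = 0.25;  σ√T = 0.1700
d₁ = [ln(397/395) + (0.022 + 0.34²/2)·0.25] / 0.1700 = [0.0051 + 0.0200] / 0.1700 = 0.1471 which rounds to 0.15
N(d₁) = N(0.15) = 0.5596
Δ_call = N(d₁) = 0.5596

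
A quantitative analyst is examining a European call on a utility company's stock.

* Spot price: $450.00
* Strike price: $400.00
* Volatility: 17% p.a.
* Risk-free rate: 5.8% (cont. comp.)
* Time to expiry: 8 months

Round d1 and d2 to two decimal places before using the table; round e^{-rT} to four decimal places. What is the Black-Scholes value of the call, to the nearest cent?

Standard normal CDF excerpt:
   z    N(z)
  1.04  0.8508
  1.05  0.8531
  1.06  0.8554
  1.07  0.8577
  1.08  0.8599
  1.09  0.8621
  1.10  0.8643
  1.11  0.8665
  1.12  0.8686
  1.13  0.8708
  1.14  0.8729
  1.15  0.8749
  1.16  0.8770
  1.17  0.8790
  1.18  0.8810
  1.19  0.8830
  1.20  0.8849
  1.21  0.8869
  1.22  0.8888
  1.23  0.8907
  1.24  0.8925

$69.01

σ√T = 0.17 × 0.8165 = 0.1388
d₁ = [ln(450/400) + (0.058 + 0.17²/2)·0.6667] / 0.1388 = [0.1178 + 0.0483] / 0.1388 = 1.1965 ≈ 1.20
d₂ = d₁ − σ√T = 1.1965 − 0.1388 = 1.0577 ≈ 1.06
exp(−rT) = exp(−0.058·0.6667) = 0.9621
N(d₁) = N(1.20) = 0.8849;  N(d₂) = N(1.06) = 0.8554
C = 450·0.8849 − 400·0.9621·0.8554 = 398.2050 − 329.1921 = 69.0129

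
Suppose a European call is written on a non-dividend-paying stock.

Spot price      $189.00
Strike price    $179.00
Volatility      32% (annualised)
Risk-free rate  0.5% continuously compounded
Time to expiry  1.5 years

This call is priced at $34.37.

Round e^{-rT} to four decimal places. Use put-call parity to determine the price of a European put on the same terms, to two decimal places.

exp(−rT) = exp(−0.005·1.5) = 0.9925
Put-call parity: C − P = S − K·e^(−rT) = 189 − 179·0.9925 = 189 − 177.6575 = 11.3425
P = C − (C − P) = 34.37 − (11.3425) = 23.0275

$23.03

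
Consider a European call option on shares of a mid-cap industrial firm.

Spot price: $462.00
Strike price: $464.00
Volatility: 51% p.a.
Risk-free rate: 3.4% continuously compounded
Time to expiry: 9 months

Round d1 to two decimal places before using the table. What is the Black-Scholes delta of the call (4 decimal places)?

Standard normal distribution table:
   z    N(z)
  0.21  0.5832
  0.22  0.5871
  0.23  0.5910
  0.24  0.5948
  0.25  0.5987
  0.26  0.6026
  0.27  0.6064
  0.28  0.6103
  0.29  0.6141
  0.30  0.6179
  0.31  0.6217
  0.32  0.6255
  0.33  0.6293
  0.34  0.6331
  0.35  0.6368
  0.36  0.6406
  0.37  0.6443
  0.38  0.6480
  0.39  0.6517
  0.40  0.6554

σ√T = 0.51 × 0.8660 = 0.4417
d₁ = [ln(462/464) + (0.034 + ½·0.51²)·0.75] / (σ√T) = (-0.0043 + 0.1230) / 0.4417 = 0.2688 ≈ 0.27
N(d₁) = N(0.27) = 0.6064
Δ_call = N(d₁) = 0.6064

0.6064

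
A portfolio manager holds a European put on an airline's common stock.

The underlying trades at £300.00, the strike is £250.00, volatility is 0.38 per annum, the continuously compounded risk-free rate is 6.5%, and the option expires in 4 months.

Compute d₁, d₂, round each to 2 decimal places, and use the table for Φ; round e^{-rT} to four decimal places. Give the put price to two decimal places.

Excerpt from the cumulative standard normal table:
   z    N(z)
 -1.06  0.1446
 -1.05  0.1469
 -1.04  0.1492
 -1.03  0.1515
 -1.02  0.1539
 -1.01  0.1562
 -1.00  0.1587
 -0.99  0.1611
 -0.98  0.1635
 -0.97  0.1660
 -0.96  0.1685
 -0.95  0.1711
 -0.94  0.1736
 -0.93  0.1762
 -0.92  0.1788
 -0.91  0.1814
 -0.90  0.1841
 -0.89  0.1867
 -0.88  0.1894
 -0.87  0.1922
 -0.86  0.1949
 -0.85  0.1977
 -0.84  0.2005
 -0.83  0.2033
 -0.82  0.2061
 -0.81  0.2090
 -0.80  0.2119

σ√T = 0.38 × 0.5774 = 0.2194
d₁ = [ln(300/250) + (0.065 + 0.38²/2)·0.3333] / 0.2194 = [0.1823 + 0.0457] / 0.2194 = 1.0395 ≈ 1.04
d₂ = d₁ − σ√T = 1.0395 − 0.2194 = 0.8201 ≈ 0.82
exp(−rT) = exp(−0.065·0.3333) = 0.9786
N(−d₂) = N(-0.82) = 0.2061;  N(−d₁) = N(-1.04) = 0.1492
P = 250·0.9786·0.2061 − 300·0.1492 = 50.4224 − 44.7600 = 5.6624

£5.66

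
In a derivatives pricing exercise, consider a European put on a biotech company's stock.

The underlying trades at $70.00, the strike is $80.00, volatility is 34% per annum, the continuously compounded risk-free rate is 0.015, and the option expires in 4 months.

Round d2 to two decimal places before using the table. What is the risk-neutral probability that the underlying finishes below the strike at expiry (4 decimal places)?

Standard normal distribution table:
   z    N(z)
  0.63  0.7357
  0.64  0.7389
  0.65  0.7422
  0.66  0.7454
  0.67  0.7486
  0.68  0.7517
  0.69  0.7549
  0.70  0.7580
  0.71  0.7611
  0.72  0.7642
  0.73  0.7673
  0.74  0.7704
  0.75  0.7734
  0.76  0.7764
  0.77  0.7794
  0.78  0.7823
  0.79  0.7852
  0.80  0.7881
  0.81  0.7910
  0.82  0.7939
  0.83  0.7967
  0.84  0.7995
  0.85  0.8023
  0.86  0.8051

σ√T = 0.34·√0.3333 = 0.1963
d₁ = [ln(70/80) + (0.015 + ½·0.34²)·0.3333] / (σ√T) = (-0.1335 + 0.0243) / 0.1963 = -0.5566 → -0.56
d₂ = -0.5566 − 0.1963 = -0.7529 → -0.75
Risk-neutral Pr[S_T < K] = N(−d₂) = N(0.75) = 0.7734

0.7734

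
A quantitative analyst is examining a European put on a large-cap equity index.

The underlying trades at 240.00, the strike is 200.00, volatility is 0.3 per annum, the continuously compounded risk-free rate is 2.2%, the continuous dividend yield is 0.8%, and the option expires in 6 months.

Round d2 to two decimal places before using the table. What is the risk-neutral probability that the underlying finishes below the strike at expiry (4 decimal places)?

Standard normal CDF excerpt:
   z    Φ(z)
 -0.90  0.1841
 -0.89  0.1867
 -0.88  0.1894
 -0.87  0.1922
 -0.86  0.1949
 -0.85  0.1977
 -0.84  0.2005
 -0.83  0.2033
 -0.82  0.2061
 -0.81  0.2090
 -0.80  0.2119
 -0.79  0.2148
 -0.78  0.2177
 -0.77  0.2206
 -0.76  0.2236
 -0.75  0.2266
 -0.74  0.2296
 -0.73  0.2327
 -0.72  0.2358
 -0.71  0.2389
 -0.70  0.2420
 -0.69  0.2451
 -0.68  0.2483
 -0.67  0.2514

0.2148

σ√T = 0.3 × 0.7071 = 0.2121
d₁ = [ln(240/200) + (0.022 − 0.008 + ½·0.3²)·0.5] / (σ√T) = (0.1823 + 0.0295) / 0.2121 = 0.9985 which rounds to 1.00
d₂ = 0.9985 − 0.2121 = 0.7864 which rounds to 0.79
Risk-neutral Pr[S_T < K] = N(−d₂) = N(-0.79) = 0.2148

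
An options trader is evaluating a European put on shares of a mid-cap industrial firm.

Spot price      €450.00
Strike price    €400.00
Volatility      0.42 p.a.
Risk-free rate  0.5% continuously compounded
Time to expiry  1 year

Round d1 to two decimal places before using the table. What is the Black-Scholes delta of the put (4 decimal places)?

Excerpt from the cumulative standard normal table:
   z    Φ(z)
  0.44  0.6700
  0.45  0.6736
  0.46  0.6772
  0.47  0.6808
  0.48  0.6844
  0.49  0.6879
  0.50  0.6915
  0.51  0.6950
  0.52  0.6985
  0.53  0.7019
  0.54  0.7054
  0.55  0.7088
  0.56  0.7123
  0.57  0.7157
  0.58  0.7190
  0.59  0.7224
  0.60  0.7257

-0.3085

σ√T = 0.42 × 1.0000 = 0.4200
d₁ = [ln(450/400) + (0.005 + ½·0.42²)·1] / (σ√T) = (0.1178 + 0.0932) / 0.4200 = 0.5023 ≈ 0.50
N(d₁) = N(0.50) = 0.6915
Δ_put = N(d₁) − 1 = 0.6915 − 1 = -0.3085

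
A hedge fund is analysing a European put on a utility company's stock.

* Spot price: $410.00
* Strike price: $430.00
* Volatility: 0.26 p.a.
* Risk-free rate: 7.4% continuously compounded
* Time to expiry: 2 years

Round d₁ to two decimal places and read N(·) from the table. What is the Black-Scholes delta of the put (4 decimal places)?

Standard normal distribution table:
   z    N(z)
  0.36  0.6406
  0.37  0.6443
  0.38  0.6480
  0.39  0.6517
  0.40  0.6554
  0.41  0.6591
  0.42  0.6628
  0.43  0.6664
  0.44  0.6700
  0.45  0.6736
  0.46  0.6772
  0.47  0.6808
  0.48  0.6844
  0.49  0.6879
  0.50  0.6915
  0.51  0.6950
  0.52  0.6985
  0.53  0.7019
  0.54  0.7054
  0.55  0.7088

T = 2;  σ√T = 0.3677
d₁ = [ln(410/430) + (0.074 + 0.26²/2)·2] / 0.3677 = [-0.0476 + 0.2156] / 0.3677 = 0.4568 ≈ 0.46
N(d₁) = N(0.46) = 0.6772
Δ_put = N(d₁) − 1 = 0.6772 − 1 = -0.3228

-0.3228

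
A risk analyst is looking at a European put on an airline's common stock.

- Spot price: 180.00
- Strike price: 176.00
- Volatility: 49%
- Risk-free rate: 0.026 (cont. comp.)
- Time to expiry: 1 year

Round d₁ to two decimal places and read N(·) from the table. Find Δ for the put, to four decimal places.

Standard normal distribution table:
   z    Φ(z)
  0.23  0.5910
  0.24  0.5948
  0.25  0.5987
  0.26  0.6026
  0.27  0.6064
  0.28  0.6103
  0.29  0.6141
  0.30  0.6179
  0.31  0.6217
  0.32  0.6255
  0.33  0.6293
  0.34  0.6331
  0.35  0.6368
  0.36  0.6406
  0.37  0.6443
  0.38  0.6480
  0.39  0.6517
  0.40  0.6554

σ√T = 0.49 × 1.0000 = 0.4900
d₁ = [ln(180/176) + (0.026 + ½·0.49²)·1] / (σ√T) = (0.0225 + 0.1460) / 0.4900 = 0.3439 → 0.34
N(d₁) = N(0.34) = 0.6331
Δ_put = N(d₁) − 1 = 0.6331 − 1 = -0.3669

-0.3669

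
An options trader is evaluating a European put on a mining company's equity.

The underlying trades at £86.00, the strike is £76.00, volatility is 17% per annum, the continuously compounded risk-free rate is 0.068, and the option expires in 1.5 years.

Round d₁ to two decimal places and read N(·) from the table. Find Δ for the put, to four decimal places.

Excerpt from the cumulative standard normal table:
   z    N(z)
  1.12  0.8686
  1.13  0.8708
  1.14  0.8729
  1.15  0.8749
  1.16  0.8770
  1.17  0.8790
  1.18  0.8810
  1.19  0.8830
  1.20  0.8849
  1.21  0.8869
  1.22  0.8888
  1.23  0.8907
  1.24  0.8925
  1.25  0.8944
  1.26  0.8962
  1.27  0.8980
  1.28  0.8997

-0.1170

σ√T = 0.17 × 1.2247 = 0.2082
d₁ = [ln(86/76) + (0.068 + ½·0.17²)·1.5] / (σ√T) = (0.1236 + 0.1237) / 0.2082 = 1.1877 → 1.19
N(d₁) = N(1.19) = 0.8830
Δ_put = N(d₁) − 1 = 0.8830 − 1 = -0.1170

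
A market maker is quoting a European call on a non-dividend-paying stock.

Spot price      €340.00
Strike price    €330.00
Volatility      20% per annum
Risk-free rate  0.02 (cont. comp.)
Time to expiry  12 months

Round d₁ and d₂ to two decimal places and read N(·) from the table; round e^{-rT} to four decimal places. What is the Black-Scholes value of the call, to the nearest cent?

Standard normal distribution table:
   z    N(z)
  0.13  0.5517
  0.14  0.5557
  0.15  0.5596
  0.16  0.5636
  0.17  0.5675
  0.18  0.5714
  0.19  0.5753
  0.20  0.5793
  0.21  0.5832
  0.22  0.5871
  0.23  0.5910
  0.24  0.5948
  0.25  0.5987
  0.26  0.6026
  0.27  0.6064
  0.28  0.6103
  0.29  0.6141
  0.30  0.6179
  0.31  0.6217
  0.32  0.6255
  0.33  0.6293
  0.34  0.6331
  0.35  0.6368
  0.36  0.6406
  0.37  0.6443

€35.50

σ√T = 0.2 × 1.0000 = 0.2000
d₁ = [ln(340/330) + (0.02 + 0.2²/2)·1] / 0.2000 = [0.0299 + 0.0400] / 0.2000 = 0.3493 → 0.35
d₂ = d₁ − σ√T = 0.3493 − 0.2000 = 0.1493 → 0.15
exp(−rT) = exp(−0.02·1) = 0.9802
C = 340·N(0.35) − 330·0.9802·N(0.15) = 340·0.6368 − 330·0.9802·0.5596 = 216.5120 − 181.0116 = 35.5004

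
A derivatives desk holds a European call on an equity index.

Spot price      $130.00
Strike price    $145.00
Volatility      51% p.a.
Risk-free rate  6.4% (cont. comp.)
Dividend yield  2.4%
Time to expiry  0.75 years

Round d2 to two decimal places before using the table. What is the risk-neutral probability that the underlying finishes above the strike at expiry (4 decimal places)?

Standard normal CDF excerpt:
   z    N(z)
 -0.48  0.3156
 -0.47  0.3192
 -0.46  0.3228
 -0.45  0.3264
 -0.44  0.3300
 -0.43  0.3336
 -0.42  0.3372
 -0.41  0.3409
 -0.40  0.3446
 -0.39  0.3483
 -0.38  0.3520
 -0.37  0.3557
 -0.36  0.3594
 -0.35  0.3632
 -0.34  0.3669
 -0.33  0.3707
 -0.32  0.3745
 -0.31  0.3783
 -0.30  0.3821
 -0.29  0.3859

σ√T = 0.51·√0.75 = 0.4417
d₁ = [ln(130/145) + (0.064 − 0.024 + ½·0.51²)·0.75] / (σ√T) = (-0.1092 + 0.1275) / 0.4417 = 0.0415 which rounds to 0.04
d₂ = 0.0415 − 0.4417 = -0.4002 which rounds to -0.40
Risk-neutral Pr[S_T > K] = N(d₂) = N(-0.40) = 0.3446

0.3446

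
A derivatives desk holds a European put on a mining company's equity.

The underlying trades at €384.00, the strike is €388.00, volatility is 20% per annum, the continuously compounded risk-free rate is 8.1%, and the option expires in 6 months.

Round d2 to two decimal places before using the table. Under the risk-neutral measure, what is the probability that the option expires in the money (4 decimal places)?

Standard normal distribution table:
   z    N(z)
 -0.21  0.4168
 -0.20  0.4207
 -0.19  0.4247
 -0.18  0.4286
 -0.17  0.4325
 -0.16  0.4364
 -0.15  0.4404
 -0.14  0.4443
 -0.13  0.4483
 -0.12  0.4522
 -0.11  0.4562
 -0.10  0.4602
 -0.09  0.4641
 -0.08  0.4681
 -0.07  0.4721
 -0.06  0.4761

0.4443

T = 0.5;  σ√T = 0.1414
d₁ = [ln(384/388) + (0.081 + 0.2²/2)·0.5] / 0.1414 = [-0.0104 + 0.0505] / 0.1414 = 0.2838 ⇒ 0.28
d₂ = d₁ − σ√T = 0.2838 − 0.1414 = 0.1424 ⇒ 0.14
Pr(exercise) under Q = N(−d₂) = N(-0.14) = 0.4443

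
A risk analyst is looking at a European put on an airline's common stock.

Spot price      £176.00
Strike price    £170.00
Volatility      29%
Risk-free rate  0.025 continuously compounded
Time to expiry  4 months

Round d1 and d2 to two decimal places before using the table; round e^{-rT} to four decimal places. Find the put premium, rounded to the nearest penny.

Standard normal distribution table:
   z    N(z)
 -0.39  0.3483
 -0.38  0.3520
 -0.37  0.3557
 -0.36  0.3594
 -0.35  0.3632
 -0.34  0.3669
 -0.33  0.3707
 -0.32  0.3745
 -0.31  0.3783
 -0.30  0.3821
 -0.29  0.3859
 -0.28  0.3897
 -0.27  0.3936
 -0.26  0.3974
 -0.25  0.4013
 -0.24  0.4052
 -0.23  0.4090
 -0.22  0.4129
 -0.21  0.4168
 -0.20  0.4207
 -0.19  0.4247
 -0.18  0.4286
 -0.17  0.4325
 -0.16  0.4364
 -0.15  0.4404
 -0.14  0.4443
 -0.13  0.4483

£8.34

σ√T = 0.29 × 0.5774 = 0.1674
d₁ = [ln(176/170) + (0.025 + 0.29²/2)·0.3333] / 0.1674 = [0.0347 + 0.0223] / 0.1674 = 0.3406 → 0.34
d₂ = d₁ − σ√T = 0.3406 − 0.1674 = 0.1732 → 0.17
exp(−rT) = exp(−0.025·0.3333) = 0.9917
N(−d₂) = N(-0.17) = 0.4325;  N(−d₁) = N(-0.34) = 0.3669
P = 170·0.9917·0.4325 − 176·0.3669 = 72.9147 − 64.5744 = 8.3403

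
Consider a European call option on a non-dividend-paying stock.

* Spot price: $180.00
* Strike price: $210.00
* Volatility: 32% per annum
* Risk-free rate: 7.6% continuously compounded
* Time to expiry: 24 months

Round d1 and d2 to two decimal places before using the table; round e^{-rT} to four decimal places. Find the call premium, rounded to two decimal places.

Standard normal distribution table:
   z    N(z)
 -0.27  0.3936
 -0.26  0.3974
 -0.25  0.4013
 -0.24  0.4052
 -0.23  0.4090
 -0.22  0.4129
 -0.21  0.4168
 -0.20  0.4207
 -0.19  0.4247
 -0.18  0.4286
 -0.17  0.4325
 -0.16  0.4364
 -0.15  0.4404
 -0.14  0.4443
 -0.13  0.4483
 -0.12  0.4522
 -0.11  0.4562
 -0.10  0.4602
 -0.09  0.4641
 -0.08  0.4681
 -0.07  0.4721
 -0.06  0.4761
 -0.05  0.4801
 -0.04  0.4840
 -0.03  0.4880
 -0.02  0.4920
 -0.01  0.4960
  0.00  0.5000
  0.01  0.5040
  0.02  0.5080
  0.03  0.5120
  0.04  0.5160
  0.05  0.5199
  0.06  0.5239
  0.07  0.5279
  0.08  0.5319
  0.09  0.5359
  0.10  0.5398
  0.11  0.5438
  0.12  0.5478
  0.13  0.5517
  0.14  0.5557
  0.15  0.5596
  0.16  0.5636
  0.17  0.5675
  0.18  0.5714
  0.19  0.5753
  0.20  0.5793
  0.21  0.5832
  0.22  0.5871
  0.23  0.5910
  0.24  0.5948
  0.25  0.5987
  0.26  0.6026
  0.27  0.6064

$31.90

σ√T = 0.32·√2 = 0.4525
d₁ = [ln(180/210) + (0.076 + ½·0.32²)·2] / (σ√T) = (-0.1542 + 0.2544) / 0.4525 = 0.2215 which rounds to 0.22
d₂ = 0.2215 − 0.4525 = -0.2310 which rounds to -0.23
e^(−rT) = e^(−0.076·2) = 0.8590
N(d₁) = N(0.22) = 0.5871;  N(d₂) = N(-0.23) = 0.4090
C = 180·0.5871 − 210·0.8590·0.4090 = 105.6780 − 73.7795 = 31.8985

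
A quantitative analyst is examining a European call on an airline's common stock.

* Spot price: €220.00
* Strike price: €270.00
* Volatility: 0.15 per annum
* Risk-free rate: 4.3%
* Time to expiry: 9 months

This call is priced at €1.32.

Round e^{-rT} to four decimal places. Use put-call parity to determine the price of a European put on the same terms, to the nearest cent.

€42.76

e^(−rT) = e^(−0.043·0.75) = 0.9683
Put-call parity: C − P = S − K·e^(−rT) = 220 − 270·0.9683 = 220 − 261.4410 = -41.4410
P = C − (C − P) = 1.32 − (-41.4410) = 42.7610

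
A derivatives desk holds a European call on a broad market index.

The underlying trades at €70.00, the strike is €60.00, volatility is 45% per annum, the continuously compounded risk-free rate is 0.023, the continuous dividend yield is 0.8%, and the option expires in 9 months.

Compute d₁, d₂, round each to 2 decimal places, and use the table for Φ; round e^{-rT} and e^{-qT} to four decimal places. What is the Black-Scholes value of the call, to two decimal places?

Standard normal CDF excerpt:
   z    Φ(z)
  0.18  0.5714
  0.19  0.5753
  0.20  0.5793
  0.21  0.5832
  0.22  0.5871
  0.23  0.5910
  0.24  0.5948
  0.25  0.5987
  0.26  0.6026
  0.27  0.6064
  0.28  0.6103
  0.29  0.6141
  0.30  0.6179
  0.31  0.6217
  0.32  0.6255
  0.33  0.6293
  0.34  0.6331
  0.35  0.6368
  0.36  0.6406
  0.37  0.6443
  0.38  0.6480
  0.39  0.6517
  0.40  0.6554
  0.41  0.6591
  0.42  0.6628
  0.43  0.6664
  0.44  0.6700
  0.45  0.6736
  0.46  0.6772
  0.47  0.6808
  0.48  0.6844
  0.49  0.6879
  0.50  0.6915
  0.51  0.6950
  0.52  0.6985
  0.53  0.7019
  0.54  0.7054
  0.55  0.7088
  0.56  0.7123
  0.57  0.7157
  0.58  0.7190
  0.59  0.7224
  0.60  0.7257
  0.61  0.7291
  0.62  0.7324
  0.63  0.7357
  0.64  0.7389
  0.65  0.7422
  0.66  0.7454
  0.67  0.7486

T = 0.75;  σ√T = 0.3897
d₁ = [ln(70/60) + (0.023 − 0.008 + 0.45²/2)·0.75] / 0.3897 = [0.1542 + 0.0872] / 0.3897 = 0.6193 ⇒ 0.62
d₂ = d₁ − σ√T = 0.6193 − 0.3897 = 0.2296 ⇒ 0.23
exp(−qT) = exp(−0.008·0.75) = 0.9940;  exp(−rT) = exp(−0.023·0.75) = 0.9829
N(d₁) = N(0.62) = 0.7324;  N(d₂) = N(0.23) = 0.5910
C = 70·0.9940·0.7324 − 60·0.9829·0.5910 = 50.9604 − 34.8536 = 16.1068

€16.11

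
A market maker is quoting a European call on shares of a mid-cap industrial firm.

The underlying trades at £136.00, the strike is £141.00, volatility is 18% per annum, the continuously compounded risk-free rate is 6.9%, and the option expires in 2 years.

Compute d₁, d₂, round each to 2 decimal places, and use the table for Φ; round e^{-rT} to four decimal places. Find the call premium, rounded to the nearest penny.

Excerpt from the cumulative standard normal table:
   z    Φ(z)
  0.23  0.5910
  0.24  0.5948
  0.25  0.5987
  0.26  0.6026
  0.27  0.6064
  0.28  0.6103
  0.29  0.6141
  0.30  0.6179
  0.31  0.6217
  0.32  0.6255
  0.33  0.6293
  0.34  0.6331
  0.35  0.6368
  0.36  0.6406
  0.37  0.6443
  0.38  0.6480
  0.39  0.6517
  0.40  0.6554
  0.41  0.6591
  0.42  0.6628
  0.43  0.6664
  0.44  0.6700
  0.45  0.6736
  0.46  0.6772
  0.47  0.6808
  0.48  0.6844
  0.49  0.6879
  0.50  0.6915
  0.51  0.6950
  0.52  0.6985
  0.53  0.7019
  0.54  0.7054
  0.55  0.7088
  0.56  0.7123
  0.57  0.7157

£20.98

σ√T = 0.18·√2 = 0.2546
ln(S/K) + (r + σ²/2)T = ln(136/141) + (0.069 + 0.18²/2)·2 = -0.0361 + 0.1704 = 0.1343
d₁ = 0.1343 / 0.2546 = 0.5276 ≈ 0.53
d₂ = d₁ − σ√T = 0.5276 − 0.2546 = 0.2730 ≈ 0.27
e^(−rT) = e^(−0.069·2) = 0.8711
N(d₁) = N(0.53) = 0.7019;  N(d₂) = N(0.27) = 0.6064
C = 136·0.7019 − 141·0.8711·0.6064 = 95.4584 − 74.4811 = 20.9773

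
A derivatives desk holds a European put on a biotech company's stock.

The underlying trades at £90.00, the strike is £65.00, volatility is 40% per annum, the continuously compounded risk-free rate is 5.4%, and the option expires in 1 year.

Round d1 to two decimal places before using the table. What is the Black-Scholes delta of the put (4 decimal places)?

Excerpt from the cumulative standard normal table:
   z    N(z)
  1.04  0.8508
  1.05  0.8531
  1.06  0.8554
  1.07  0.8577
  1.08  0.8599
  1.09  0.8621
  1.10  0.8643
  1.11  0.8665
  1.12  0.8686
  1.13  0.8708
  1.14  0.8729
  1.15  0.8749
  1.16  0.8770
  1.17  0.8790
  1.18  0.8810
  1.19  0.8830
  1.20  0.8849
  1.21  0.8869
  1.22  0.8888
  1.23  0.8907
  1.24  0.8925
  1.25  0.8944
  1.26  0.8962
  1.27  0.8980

-0.1251

T = 1;  σ√T = 0.4000
d₁ = [ln(90/65) + (0.054 + 0.4²/2)·1] / 0.4000 = [0.3254 + 0.1340] / 0.4000 = 1.1486 → 1.15
N(d₁) = N(1.15) = 0.8749
Δ_put = N(d₁) − 1 = 0.8749 − 1 = -0.1251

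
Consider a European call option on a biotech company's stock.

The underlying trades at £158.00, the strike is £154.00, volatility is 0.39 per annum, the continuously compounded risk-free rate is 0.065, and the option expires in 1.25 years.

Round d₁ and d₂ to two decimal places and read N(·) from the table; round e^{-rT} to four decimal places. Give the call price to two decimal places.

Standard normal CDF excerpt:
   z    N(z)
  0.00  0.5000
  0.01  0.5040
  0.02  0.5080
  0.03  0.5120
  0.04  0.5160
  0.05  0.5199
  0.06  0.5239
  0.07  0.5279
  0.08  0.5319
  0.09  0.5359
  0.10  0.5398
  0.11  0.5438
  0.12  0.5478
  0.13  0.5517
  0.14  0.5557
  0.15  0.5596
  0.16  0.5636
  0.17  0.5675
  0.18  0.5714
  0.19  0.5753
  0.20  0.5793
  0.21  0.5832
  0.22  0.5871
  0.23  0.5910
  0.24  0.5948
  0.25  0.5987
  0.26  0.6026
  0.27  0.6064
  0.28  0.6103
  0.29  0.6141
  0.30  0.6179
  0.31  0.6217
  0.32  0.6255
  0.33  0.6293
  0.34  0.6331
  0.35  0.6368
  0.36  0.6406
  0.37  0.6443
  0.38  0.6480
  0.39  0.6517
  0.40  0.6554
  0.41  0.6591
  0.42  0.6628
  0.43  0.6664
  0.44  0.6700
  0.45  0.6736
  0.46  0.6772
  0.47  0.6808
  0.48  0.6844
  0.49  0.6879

£34.30

σ√T = 0.39·√1.25 = 0.4360
d₁ = [ln(158/154) + (0.065 + ½·0.39²)·1.25] / (σ√T) = (0.0256 + 0.1763) / 0.4360 = 0.4632 ⇒ 0.46
d₂ = 0.4632 − 0.4360 = 0.0271 ⇒ 0.03
e^(−rT) = e^(−0.065·1.25) = 0.9220
N(d₁) = N(0.46) = 0.6772;  N(d₂) = N(0.03) = 0.5120
C = 158·0.6772 − 154·0.9220·0.5120 = 106.9976 − 72.6979 = 34.2997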